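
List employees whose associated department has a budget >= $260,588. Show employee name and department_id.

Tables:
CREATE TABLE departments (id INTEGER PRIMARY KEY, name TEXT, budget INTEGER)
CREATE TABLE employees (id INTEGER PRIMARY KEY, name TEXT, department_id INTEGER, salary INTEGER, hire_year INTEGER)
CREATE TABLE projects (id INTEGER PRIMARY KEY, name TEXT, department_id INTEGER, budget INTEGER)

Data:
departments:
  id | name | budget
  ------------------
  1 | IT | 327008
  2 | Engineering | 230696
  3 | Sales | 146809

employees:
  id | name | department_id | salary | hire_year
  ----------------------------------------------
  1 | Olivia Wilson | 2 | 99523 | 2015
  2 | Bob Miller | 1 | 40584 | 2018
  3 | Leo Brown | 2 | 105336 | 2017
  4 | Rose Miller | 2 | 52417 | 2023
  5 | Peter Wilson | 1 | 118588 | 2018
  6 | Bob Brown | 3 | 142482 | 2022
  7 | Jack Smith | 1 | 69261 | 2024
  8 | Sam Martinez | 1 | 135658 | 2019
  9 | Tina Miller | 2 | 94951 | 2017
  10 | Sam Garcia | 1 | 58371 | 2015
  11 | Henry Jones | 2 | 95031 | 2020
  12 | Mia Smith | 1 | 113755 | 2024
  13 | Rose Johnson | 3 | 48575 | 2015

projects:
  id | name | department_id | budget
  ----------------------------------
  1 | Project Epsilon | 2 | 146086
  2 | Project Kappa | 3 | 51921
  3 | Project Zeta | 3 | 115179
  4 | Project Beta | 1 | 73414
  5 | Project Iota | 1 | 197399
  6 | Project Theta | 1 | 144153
SELECT name, department_id FROM employees WHERE department_id IN (SELECT id FROM departments WHERE budget >= 260588)

Execution result:
name | department_id
Bob Miller | 1
Peter Wilson | 1
Jack Smith | 1
Sam Martinez | 1
Sam Garcia | 1
Mia Smith | 1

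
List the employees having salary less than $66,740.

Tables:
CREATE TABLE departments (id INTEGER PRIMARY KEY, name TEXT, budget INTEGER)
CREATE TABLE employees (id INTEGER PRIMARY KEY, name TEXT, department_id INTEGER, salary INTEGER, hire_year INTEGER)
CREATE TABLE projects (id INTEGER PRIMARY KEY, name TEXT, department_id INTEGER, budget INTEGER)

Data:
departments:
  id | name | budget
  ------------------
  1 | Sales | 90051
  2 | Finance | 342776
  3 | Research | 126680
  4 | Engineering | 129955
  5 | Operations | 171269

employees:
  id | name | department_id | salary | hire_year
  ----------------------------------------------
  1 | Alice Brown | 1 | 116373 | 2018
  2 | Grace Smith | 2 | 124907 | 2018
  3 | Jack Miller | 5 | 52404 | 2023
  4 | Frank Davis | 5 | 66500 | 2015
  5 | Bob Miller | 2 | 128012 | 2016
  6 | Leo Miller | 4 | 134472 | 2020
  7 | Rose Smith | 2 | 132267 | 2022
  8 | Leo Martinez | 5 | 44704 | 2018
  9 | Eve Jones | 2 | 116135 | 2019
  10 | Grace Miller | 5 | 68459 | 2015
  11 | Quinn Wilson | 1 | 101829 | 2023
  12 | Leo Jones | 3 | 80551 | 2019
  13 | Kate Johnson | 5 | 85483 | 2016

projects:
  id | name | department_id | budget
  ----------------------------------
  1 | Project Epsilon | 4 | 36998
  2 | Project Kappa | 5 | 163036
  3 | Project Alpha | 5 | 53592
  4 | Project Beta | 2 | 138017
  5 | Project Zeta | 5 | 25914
SELECT name, salary FROM employees WHERE salary < 66740

Execution result:
name | salary
Jack Miller | 52404
Frank Davis | 66500
Leo Martinez | 44704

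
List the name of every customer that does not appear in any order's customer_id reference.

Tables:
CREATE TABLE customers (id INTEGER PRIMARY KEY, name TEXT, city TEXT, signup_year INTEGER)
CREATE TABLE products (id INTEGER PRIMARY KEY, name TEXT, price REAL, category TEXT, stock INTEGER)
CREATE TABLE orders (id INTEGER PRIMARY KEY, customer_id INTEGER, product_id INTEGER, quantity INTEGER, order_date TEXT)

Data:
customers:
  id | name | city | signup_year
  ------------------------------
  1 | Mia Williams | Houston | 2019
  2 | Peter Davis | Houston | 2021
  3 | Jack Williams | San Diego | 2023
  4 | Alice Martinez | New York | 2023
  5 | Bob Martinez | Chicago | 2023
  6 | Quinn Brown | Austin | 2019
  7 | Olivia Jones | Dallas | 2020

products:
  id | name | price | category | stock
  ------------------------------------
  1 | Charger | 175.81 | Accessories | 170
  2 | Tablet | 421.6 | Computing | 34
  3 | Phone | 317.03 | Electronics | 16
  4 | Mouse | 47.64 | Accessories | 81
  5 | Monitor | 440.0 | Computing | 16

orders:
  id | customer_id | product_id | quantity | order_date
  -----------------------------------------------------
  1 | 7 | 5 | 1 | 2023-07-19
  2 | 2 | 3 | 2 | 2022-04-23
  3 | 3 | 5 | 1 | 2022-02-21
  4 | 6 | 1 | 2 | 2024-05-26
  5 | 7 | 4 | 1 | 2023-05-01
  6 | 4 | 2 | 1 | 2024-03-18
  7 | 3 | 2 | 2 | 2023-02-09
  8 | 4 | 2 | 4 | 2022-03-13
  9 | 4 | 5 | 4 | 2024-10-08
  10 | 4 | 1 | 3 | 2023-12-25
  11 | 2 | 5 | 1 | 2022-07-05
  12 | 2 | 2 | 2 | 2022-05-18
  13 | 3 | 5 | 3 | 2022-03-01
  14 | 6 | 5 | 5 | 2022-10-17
SELECT p.name FROM customers p LEFT JOIN orders c ON c.customer_id = p.id WHERE c.id IS NULL

Execution result:
name
Mia Williams
Bob Martinez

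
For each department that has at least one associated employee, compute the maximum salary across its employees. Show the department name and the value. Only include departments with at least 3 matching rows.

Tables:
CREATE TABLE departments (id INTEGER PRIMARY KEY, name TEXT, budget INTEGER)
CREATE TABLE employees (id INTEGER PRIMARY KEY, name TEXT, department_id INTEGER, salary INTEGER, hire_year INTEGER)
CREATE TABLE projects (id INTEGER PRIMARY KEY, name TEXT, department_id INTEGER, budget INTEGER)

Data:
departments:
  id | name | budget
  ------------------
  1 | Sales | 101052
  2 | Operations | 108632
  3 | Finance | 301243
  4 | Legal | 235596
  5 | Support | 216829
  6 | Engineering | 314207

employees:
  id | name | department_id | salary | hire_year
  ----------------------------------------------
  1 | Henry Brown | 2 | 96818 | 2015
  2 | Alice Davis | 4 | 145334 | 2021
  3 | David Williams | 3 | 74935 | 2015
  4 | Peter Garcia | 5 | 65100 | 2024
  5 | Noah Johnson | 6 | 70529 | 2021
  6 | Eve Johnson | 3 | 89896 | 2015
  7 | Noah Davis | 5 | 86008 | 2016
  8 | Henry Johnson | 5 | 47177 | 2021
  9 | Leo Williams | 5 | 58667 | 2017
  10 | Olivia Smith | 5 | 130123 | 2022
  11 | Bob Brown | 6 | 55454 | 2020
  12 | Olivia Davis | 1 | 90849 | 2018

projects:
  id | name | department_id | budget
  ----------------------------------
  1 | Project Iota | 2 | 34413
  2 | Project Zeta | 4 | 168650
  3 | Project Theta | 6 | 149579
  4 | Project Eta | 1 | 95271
SELECT p.name, MAX(c.salary) AS max_salary FROM employees c JOIN departments p ON c.department_id = p.id GROUP BY p.id, p.name HAVING COUNT(*) >= 3

Execution result:
name | max_salary
Support | 130123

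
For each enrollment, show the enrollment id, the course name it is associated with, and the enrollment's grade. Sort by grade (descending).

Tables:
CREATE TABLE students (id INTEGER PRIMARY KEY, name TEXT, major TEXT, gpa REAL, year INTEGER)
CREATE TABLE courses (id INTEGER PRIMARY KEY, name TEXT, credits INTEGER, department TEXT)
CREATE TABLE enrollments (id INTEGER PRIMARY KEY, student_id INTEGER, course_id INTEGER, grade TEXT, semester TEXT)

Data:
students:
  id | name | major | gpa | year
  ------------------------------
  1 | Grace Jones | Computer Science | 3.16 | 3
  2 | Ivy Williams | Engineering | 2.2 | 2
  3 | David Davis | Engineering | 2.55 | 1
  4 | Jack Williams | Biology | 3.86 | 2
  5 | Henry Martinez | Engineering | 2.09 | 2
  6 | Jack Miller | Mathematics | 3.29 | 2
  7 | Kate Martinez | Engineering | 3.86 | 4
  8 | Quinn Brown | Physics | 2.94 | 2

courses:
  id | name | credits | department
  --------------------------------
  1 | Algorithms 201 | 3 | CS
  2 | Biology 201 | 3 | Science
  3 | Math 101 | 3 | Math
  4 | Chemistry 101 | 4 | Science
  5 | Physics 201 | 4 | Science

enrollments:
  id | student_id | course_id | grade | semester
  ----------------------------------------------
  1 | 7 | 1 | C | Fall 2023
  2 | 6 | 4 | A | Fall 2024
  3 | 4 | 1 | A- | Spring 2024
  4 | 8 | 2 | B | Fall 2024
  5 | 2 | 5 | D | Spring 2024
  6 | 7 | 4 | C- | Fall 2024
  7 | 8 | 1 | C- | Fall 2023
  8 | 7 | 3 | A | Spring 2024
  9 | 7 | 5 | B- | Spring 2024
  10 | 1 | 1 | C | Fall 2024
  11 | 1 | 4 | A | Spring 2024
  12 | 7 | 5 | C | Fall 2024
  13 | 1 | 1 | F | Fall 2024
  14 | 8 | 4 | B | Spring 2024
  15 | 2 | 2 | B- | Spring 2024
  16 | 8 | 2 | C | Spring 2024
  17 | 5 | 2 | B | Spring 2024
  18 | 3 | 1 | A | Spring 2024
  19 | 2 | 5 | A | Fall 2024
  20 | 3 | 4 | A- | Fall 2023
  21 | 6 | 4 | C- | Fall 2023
SELECT c.id, p.name AS course, c.grade FROM enrollments c JOIN courses p ON c.course_id = p.id ORDER BY c.grade DESC

Execution result:
id | course | grade
13 | Algorithms 201 | F
5 | Physics 201 | D
6 | Chemistry 101 | C-
7 | Algorithms 201 | C-
21 | Chemistry 101 | C-
1 | Algorithms 201 | C
10 | Algorithms 201 | C
12 | Physics 201 | C
16 | Biology 201 | C
9 | Physics 201 | B-
15 | Biology 201 | B-
4 | Biology 201 | B
14 | Chemistry 101 | B
17 | Biology 201 | B
3 | Algorithms 201 | A-
20 | Chemistry 101 | A-
2 | Chemistry 101 | A
8 | Math 101 | A
11 | Chemistry 101 | A
18 | Algorithms 201 | A
19 | Physics 201 | A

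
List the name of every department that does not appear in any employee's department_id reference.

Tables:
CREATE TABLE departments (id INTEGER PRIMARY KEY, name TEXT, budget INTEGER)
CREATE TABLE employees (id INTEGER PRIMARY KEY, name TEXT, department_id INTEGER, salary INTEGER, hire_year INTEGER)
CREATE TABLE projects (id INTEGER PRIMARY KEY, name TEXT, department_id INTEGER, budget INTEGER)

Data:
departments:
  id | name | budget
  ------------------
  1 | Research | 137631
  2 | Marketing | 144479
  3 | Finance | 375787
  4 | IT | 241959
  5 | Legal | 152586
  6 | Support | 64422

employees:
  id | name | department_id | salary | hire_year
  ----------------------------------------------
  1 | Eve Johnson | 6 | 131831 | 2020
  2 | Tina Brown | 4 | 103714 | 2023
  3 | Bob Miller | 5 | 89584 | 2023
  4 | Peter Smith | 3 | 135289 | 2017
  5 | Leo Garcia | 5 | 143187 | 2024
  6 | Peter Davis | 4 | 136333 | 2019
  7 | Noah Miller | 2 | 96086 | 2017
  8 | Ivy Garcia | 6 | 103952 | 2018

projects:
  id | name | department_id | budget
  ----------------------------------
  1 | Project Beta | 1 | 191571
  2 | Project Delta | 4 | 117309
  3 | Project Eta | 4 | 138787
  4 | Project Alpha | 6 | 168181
SELECT p.name FROM departments p LEFT JOIN employees c ON c.department_id = p.id WHERE c.id IS NULL

Execution result:
Research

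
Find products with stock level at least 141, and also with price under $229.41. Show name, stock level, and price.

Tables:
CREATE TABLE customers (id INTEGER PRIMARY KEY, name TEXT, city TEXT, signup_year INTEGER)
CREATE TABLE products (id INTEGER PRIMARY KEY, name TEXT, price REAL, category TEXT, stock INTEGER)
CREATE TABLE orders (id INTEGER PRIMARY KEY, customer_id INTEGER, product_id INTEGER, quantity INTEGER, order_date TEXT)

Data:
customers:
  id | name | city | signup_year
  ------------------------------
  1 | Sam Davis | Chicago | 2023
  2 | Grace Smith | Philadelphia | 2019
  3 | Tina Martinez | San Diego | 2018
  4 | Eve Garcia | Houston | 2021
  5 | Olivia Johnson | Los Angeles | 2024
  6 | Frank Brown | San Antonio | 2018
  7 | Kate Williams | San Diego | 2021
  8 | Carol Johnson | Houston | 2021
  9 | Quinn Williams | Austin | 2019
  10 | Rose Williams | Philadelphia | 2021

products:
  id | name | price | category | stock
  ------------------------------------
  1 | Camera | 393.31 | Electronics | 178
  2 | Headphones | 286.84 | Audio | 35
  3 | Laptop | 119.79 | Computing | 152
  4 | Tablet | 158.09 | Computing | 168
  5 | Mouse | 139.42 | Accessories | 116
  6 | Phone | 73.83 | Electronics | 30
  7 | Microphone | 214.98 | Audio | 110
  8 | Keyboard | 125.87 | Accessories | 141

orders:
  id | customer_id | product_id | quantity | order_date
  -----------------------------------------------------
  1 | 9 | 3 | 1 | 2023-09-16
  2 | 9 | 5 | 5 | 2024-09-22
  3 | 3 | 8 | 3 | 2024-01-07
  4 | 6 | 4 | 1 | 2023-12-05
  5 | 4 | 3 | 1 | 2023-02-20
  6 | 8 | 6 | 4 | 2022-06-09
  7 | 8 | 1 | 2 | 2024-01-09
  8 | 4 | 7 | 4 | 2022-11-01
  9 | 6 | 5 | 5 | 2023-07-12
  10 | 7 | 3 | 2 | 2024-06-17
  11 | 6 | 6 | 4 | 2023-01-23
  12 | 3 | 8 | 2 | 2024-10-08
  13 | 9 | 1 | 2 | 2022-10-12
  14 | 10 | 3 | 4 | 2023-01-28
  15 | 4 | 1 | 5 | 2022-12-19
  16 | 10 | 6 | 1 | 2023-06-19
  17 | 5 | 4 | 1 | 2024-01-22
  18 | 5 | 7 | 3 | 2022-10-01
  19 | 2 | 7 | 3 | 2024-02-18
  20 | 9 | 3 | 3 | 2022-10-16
SELECT name, stock, price FROM products WHERE stock >= 141 AND price < 229.41

Execution result:
name | stock | price
Laptop | 152 | 119.79
Tablet | 168 | 158.09
Keyboard | 141 | 125.87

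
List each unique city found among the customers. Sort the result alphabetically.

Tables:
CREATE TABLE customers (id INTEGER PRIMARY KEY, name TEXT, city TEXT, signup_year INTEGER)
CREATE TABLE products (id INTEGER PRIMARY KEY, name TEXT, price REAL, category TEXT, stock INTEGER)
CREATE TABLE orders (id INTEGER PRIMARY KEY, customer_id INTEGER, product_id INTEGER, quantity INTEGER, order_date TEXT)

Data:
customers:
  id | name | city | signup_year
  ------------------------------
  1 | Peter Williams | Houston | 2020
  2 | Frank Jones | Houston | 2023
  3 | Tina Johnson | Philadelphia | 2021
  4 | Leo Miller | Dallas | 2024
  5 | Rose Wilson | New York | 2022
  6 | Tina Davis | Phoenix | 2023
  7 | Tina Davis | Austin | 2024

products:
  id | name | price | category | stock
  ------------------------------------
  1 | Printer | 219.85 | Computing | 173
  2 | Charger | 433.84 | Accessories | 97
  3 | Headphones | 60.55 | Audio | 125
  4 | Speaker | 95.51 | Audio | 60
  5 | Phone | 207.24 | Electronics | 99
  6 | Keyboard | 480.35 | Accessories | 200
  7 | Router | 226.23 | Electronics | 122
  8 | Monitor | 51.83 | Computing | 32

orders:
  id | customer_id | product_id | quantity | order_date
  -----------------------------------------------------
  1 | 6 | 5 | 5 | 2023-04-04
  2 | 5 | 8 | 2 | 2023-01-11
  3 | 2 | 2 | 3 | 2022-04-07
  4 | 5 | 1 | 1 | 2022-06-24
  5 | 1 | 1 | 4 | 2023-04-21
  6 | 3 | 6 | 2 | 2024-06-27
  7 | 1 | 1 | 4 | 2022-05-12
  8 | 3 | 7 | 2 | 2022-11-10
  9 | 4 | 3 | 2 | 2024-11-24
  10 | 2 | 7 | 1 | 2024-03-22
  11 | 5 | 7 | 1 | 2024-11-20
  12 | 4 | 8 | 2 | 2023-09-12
SELECT DISTINCT city FROM customers ORDER BY city

Execution result:
city
Austin
Dallas
Houston
New York
Philadelphia
Phoenix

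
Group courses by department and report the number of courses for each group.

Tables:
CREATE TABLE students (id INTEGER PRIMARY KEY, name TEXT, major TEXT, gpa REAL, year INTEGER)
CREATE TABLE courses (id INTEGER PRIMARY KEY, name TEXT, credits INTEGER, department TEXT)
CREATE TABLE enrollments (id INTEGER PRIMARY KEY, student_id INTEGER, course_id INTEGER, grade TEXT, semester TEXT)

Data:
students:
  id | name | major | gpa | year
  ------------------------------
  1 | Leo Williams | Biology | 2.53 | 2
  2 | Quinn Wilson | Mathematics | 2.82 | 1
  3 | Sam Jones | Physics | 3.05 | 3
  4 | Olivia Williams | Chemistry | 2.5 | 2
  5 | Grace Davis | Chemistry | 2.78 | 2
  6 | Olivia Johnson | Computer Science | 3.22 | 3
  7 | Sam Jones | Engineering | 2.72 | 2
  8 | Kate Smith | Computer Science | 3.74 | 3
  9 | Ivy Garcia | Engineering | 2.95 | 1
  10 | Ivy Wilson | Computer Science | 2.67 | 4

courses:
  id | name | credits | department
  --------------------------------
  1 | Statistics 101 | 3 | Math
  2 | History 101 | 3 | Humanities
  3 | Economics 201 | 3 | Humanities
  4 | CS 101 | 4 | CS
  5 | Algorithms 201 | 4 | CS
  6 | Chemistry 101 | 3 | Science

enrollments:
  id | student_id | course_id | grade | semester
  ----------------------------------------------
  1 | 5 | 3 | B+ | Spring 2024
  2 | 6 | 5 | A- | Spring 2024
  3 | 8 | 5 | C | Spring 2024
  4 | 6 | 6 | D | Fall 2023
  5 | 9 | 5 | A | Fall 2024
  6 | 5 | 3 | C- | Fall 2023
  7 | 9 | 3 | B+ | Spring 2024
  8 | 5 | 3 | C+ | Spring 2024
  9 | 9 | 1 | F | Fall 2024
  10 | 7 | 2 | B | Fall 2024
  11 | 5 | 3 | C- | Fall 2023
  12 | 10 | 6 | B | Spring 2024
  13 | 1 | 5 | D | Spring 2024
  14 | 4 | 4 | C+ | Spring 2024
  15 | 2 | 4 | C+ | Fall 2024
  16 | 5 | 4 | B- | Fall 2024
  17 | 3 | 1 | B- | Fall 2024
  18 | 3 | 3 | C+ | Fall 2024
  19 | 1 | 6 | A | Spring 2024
SELECT department, COUNT(*) AS n FROM courses GROUP BY department

Execution result:
department | n
CS | 2
Humanities | 2
Math | 1
Science | 1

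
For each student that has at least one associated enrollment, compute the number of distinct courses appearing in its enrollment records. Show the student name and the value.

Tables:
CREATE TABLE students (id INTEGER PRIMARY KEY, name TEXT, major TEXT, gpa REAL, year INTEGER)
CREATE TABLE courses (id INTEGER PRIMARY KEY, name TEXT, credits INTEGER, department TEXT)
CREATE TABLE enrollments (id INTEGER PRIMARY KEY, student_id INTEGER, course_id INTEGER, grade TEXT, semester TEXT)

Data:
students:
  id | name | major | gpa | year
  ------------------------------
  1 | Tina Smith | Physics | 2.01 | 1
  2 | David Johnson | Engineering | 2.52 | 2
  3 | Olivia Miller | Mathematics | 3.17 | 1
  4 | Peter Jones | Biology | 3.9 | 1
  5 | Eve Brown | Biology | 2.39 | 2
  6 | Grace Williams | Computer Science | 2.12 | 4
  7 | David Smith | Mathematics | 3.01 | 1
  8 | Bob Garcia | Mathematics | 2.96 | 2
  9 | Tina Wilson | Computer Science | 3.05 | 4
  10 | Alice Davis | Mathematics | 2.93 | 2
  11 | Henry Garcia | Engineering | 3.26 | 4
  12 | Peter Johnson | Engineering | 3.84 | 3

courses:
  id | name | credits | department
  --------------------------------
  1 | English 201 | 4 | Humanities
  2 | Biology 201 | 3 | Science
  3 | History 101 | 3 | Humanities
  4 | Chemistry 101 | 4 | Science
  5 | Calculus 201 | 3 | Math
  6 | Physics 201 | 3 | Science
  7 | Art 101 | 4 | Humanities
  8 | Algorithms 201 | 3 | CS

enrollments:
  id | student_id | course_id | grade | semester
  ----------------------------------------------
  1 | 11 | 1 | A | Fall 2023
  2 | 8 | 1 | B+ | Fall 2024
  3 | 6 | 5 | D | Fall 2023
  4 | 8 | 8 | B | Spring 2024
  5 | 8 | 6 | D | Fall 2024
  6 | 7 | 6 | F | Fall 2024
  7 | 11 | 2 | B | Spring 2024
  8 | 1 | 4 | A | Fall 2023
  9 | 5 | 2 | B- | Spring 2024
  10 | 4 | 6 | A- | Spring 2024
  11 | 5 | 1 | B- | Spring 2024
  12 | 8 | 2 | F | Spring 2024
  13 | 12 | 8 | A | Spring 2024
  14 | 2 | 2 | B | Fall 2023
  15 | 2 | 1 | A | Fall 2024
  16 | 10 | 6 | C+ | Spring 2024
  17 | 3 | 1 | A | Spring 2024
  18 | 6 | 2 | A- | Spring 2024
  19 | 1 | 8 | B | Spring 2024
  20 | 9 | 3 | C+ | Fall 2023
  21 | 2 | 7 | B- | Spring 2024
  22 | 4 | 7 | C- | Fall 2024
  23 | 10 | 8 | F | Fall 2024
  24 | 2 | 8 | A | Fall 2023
SELECT p.name, COUNT(DISTINCT c.course_id) AS distinct_course_count FROM enrollments c JOIN students p ON c.student_id = p.id GROUP BY p.id, p.name

Execution result:
name | distinct_course_count
Tina Smith | 2
David Johnson | 4
Olivia Miller | 1
Peter Jones | 2
Eve Brown | 2
Grace Williams | 2
David Smith | 1
Bob Garcia | 4
Tina Wilson | 1
Alice Davis | 2
Henry Garcia | 2
Peter Johnson | 1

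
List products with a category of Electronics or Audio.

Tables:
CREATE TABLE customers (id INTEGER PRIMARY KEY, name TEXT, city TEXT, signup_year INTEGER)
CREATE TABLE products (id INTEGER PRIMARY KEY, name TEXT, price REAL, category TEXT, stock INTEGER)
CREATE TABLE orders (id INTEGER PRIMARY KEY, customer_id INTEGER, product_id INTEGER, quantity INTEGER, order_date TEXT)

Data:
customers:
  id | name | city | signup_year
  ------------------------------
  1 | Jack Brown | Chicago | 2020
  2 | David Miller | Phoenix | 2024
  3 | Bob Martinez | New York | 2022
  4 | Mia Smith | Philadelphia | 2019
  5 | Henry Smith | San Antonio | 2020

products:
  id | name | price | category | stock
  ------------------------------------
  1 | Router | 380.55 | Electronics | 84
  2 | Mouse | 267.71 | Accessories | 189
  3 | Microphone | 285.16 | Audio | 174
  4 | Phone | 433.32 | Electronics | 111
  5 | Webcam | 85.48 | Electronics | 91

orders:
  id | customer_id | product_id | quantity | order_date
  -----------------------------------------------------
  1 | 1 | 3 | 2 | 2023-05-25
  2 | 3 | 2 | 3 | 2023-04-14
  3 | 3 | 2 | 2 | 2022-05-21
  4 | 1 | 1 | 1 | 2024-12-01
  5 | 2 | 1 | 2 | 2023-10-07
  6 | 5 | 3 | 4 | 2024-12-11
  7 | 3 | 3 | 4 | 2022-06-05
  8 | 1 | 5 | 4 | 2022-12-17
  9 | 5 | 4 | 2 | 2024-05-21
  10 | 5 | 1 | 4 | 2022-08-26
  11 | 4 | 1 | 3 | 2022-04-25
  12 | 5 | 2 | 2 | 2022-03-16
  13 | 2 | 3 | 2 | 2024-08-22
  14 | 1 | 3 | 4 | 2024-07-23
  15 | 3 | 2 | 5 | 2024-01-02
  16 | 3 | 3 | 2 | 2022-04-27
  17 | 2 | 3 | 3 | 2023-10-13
SELECT name, category FROM products WHERE category IN ('Electronics', 'Audio')

Execution result:
name | category
Router | Electronics
Microphone | Audio
Phone | Electronics
Webcam | Electronics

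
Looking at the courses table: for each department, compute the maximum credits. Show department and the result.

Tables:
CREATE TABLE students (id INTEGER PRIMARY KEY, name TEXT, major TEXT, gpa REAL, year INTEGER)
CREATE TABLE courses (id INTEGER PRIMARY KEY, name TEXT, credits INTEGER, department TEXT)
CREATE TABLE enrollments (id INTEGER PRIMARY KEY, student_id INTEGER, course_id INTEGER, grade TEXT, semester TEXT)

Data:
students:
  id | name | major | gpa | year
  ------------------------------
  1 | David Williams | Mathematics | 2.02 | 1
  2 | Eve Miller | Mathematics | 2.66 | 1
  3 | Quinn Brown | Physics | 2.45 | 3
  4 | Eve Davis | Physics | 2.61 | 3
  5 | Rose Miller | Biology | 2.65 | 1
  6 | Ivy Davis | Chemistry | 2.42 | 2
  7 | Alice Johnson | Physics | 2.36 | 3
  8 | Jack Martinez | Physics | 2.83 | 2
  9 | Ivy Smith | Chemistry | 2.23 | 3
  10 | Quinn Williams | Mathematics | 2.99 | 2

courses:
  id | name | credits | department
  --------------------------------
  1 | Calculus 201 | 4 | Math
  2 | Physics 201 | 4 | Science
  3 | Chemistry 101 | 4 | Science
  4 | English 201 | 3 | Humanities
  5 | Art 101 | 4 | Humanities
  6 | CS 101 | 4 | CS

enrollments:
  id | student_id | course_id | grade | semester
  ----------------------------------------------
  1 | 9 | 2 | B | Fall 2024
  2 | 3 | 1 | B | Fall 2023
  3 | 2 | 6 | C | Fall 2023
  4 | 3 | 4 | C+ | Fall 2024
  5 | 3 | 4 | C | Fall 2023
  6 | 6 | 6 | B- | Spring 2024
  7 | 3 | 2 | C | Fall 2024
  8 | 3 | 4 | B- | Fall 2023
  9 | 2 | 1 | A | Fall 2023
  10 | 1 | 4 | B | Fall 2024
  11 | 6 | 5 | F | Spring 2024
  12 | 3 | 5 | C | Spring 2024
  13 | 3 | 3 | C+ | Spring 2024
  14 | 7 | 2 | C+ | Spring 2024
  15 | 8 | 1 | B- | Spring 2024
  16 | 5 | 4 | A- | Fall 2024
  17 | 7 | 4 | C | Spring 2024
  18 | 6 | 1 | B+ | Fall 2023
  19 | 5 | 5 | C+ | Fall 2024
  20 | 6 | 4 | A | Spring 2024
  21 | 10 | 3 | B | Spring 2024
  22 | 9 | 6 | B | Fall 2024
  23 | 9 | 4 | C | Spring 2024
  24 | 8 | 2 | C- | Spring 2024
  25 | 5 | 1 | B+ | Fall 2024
SELECT department, MAX(credits) AS max_credits FROM courses GROUP BY department

Execution result:
department | max_credits
CS | 4
Humanities | 4
Math | 4
Science | 4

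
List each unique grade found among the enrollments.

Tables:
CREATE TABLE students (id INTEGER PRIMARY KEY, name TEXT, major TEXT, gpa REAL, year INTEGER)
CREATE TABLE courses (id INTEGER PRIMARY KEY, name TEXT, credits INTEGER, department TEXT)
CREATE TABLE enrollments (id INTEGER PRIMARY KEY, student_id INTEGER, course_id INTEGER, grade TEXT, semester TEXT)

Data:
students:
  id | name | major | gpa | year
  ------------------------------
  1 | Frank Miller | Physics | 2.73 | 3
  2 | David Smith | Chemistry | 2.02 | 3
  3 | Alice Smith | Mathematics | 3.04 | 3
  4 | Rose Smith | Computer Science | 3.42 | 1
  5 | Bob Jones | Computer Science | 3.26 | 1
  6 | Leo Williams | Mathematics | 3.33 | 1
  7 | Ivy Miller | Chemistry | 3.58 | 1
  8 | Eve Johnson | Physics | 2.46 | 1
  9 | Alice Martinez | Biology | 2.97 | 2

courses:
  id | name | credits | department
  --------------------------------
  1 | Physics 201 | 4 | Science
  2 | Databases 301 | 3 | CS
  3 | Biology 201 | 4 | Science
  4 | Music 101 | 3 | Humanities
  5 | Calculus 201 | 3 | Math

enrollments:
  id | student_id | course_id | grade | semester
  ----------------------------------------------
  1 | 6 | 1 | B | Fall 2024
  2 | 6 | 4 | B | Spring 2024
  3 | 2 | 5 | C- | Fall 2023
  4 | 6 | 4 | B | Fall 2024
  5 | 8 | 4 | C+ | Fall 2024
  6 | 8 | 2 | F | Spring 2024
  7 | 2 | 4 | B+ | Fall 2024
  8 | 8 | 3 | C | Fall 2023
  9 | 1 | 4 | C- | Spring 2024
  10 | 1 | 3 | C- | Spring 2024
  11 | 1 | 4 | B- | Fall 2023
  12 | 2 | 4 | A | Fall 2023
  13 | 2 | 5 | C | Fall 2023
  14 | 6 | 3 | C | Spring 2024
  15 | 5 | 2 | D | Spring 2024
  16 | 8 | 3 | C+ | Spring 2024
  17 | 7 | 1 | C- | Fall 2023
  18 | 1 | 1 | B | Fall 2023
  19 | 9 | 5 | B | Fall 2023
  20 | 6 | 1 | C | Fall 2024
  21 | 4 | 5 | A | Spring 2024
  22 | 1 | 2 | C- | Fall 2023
SELECT DISTINCT grade FROM enrollments

Execution result:
grade
B
C-
C+
F
B+
C
B-
A
D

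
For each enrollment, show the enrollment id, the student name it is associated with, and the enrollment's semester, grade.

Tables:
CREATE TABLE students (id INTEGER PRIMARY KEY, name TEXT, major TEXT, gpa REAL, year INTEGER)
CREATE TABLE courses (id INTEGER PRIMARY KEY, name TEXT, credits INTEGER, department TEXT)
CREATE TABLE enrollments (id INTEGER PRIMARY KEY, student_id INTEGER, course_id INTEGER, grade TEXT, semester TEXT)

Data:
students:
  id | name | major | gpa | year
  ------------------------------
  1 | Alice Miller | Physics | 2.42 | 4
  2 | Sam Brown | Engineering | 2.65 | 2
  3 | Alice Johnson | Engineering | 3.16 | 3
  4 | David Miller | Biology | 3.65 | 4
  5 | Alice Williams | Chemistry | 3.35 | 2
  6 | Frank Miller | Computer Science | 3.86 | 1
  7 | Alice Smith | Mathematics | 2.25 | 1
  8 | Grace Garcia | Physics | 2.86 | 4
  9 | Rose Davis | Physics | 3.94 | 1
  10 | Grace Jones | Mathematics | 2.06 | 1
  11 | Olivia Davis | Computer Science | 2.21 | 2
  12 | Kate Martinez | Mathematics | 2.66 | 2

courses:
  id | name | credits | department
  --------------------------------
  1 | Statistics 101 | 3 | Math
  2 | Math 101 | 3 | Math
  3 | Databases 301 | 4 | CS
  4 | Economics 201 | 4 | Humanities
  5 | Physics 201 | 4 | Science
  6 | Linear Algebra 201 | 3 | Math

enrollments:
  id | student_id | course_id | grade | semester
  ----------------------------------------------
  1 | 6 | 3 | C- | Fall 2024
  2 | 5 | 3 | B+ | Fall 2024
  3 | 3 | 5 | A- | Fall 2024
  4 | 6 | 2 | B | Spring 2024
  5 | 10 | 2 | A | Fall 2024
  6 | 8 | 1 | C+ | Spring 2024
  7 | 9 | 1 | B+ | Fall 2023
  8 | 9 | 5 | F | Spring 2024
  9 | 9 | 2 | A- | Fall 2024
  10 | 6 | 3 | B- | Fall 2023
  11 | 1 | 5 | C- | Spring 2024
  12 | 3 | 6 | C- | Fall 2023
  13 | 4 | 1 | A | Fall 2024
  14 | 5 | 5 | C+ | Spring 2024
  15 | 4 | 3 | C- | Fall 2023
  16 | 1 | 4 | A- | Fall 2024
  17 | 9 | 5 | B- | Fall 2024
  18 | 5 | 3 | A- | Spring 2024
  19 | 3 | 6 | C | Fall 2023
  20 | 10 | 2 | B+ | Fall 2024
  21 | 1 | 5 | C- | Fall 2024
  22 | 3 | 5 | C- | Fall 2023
SELECT c.id, p.name AS student, c.semester, c.grade FROM enrollments c JOIN students p ON c.student_id = p.id

Execution result:
id | student | semester | grade
1 | Frank Miller | Fall 2024 | C-
2 | Alice Williams | Fall 2024 | B+
3 | Alice Johnson | Fall 2024 | A-
4 | Frank Miller | Spring 2024 | B
5 | Grace Jones | Fall 2024 | A
6 | Grace Garcia | Spring 2024 | C+
7 | Rose Davis | Fall 2023 | B+
8 | Rose Davis | Spring 2024 | F
9 | Rose Davis | Fall 2024 | A-
10 | Frank Miller | Fall 2023 | B-
11 | Alice Miller | Spring 2024 | C-
12 | Alice Johnson | Fall 2023 | C-
13 | David Miller | Fall 2024 | A
14 | Alice Williams | Spring 2024 | C+
15 | David Miller | Fall 2023 | C-
16 | Alice Miller | Fall 2024 | A-
17 | Rose Davis | Fall 2024 | B-
18 | Alice Williams | Spring 2024 | A-
19 | Alice Johnson | Fall 2023 | C
20 | Grace Jones | Fall 2024 | B+
21 | Alice Miller | Fall 2024 | C-
22 | Alice Johnson | Fall 2023 | C-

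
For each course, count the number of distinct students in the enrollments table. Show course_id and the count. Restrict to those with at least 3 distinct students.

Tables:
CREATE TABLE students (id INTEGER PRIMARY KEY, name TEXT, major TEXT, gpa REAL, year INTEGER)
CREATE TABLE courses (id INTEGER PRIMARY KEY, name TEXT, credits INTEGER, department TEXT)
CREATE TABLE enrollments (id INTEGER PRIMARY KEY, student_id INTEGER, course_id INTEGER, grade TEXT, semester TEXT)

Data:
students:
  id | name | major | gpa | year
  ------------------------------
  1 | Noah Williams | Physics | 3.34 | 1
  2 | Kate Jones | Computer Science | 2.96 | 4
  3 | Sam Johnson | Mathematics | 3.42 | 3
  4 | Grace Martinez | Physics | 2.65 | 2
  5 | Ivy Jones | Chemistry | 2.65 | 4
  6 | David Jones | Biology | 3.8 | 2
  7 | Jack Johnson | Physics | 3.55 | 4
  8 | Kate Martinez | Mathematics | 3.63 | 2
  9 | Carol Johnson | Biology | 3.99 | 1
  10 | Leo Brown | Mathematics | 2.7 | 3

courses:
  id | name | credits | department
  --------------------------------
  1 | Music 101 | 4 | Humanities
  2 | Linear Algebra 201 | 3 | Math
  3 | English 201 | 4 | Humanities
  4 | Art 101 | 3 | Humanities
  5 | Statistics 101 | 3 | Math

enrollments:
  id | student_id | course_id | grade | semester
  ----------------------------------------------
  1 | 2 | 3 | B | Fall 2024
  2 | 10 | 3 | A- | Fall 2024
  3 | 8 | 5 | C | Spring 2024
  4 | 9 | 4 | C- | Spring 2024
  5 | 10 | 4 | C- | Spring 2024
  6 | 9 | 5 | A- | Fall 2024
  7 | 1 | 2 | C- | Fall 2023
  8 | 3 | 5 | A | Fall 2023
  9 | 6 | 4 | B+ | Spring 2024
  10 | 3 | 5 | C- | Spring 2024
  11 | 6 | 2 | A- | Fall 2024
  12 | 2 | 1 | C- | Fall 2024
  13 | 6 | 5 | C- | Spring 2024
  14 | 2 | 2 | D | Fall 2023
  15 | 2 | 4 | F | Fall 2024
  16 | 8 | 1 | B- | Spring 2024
SELECT course_id, COUNT(DISTINCT student_id) AS distinct_student_count FROM enrollments GROUP BY course_id HAVING COUNT(DISTINCT student_id) >= 3

Execution result:
course_id | distinct_student_count
2 | 3
4 | 4
5 | 4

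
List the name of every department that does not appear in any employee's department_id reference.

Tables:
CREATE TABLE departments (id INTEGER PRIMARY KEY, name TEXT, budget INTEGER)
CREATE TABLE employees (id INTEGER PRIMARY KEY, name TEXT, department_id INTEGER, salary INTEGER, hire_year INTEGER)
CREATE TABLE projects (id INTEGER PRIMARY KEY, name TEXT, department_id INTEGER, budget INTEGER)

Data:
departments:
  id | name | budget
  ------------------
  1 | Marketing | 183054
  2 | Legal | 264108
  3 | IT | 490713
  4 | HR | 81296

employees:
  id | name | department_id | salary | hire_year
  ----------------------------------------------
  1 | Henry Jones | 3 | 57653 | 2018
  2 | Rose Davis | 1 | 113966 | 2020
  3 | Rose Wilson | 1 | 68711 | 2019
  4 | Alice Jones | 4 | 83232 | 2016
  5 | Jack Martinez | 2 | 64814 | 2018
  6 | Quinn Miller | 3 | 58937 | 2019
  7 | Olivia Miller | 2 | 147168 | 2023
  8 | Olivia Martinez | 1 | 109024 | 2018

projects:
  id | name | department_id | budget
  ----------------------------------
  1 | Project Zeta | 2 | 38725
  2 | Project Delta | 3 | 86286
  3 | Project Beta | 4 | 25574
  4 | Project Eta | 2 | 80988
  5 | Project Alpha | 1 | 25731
SELECT p.name FROM departments p LEFT JOIN employees c ON c.department_id = p.id WHERE c.id IS NULL

Execution result:
(no rows)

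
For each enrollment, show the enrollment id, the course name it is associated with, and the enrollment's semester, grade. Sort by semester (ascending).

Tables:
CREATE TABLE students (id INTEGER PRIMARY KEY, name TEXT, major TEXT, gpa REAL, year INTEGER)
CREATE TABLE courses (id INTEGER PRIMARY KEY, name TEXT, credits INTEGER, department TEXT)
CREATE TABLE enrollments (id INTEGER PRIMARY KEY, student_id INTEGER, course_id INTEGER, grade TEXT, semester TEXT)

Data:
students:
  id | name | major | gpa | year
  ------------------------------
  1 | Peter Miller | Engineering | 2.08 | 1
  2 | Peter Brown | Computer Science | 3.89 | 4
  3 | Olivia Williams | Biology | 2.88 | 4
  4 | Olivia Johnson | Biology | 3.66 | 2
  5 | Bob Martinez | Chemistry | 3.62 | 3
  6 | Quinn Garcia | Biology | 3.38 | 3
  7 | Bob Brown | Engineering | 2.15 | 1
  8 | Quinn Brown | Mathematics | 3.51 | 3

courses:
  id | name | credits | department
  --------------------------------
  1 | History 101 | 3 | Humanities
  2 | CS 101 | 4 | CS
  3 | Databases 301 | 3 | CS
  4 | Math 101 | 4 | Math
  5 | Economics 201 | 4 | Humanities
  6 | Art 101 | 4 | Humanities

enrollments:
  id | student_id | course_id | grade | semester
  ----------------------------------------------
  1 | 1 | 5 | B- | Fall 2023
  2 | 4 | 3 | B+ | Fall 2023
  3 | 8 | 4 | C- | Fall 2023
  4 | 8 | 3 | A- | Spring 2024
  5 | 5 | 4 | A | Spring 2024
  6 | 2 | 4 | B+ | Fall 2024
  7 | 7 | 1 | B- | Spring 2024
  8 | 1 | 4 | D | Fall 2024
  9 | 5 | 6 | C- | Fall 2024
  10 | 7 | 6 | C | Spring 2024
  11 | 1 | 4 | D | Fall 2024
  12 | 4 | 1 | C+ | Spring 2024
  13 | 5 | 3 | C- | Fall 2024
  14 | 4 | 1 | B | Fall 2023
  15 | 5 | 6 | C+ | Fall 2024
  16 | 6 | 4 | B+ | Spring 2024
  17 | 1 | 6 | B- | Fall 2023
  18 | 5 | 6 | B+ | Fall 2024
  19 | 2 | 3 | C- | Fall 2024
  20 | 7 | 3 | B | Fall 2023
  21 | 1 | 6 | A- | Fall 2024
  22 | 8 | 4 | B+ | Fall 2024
SELECT c.id, p.name AS course, c.semester, c.grade FROM enrollments c JOIN courses p ON c.course_id = p.id ORDER BY c.semester ASC

Execution result:
id | course | semester | grade
1 | Economics 201 | Fall 2023 | B-
2 | Databases 301 | Fall 2023 | B+
3 | Math 101 | Fall 2023 | C-
14 | History 101 | Fall 2023 | B
17 | Art 101 | Fall 2023 | B-
20 | Databases 301 | Fall 2023 | B
6 | Math 101 | Fall 2024 | B+
8 | Math 101 | Fall 2024 | D
9 | Art 101 | Fall 2024 | C-
11 | Math 101 | Fall 2024 | D
13 | Databases 301 | Fall 2024 | C-
15 | Art 101 | Fall 2024 | C+
18 | Art 101 | Fall 2024 | B+
19 | Databases 301 | Fall 2024 | C-
21 | Art 101 | Fall 2024 | A-
22 | Math 101 | Fall 2024 | B+
4 | Databases 301 | Spring 2024 | A-
5 | Math 101 | Spring 2024 | A
7 | History 101 | Spring 2024 | B-
10 | Art 101 | Spring 2024 | C
12 | History 101 | Spring 2024 | C+
16 | Math 101 | Spring 2024 | B+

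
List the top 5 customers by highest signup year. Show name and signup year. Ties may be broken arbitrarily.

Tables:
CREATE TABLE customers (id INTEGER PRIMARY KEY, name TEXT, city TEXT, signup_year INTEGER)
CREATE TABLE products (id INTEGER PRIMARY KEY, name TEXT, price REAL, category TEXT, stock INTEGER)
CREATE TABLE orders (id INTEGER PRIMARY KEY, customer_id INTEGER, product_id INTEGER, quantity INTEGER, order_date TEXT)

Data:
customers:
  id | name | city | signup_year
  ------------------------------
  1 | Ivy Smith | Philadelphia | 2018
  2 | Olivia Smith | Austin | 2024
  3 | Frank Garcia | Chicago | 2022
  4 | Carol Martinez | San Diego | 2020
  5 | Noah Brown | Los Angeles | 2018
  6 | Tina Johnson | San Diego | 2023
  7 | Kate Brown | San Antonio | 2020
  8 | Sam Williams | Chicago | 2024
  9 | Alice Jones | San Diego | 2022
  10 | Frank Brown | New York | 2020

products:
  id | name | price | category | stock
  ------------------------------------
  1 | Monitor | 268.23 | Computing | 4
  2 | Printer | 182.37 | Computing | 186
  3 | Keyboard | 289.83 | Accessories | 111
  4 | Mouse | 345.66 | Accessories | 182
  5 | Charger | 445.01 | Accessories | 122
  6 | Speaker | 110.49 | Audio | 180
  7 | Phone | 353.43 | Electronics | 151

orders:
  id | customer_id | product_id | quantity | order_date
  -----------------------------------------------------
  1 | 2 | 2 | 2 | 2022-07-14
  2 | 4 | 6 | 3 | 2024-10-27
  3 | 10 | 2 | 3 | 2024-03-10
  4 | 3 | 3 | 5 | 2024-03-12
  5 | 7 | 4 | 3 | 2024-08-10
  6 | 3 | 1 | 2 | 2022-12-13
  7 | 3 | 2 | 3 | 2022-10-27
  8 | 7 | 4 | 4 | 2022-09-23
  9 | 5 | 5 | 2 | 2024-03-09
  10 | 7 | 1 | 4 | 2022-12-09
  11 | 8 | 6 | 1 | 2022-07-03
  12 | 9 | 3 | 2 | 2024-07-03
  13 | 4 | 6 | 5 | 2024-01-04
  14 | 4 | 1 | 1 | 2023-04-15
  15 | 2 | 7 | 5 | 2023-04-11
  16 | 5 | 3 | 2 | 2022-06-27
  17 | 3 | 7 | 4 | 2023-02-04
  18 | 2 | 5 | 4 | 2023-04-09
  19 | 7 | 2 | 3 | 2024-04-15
SELECT name, signup_year FROM customers ORDER BY signup_year DESC LIMIT 5

Execution result:
name | signup_year
Olivia Smith | 2024
Sam Williams | 2024
Tina Johnson | 2023
Frank Garcia | 2022
Alice Jones | 2022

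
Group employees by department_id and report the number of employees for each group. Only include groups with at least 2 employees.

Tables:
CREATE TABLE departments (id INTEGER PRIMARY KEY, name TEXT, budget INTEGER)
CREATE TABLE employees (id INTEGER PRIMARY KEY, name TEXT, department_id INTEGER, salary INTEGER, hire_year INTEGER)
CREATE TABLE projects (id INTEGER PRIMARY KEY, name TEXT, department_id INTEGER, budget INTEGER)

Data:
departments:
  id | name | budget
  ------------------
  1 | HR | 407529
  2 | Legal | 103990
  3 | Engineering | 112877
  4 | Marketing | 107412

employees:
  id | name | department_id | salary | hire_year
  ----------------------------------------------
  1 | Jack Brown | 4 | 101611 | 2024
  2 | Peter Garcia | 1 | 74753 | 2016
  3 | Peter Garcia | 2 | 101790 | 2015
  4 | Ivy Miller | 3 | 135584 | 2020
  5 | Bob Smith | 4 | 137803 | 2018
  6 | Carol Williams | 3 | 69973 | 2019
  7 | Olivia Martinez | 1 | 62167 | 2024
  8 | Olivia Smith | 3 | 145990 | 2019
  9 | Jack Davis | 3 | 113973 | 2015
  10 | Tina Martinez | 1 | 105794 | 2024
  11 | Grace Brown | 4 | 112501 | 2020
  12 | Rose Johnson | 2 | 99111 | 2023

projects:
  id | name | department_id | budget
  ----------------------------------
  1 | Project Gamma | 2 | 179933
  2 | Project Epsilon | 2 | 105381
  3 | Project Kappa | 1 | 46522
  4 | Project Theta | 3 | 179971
SELECT department_id, COUNT(*) AS n FROM employees GROUP BY department_id HAVING COUNT(*) >= 2

Execution result:
department_id | n
1 | 3
2 | 2
3 | 4
4 | 3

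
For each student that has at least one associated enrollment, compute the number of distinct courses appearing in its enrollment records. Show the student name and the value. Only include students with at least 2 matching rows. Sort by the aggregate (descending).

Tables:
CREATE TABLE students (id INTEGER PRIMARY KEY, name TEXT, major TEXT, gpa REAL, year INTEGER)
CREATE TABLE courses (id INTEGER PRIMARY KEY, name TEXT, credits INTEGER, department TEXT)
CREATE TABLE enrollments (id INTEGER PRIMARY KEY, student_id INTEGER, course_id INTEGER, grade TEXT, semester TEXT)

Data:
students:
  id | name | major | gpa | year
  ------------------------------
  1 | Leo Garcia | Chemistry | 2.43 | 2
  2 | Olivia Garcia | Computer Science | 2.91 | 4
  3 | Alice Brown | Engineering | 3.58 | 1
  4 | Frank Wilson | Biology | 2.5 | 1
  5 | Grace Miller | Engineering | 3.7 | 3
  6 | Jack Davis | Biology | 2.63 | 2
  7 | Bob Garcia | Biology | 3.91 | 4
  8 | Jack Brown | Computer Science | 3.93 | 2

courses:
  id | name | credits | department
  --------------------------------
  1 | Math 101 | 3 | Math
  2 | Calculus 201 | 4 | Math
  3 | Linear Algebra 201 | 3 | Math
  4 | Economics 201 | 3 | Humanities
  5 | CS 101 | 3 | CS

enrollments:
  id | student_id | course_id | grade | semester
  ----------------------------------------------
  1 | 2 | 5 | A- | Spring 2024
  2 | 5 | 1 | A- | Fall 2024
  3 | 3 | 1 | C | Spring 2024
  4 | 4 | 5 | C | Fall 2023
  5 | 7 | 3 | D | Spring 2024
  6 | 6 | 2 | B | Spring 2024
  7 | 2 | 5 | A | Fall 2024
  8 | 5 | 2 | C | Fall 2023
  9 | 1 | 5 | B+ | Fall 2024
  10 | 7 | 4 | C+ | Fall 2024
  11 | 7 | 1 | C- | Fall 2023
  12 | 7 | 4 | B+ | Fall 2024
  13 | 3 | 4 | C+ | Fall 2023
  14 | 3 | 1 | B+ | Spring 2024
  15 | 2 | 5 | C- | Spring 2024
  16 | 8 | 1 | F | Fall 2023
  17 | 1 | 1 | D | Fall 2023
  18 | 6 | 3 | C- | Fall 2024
SELECT p.name, COUNT(DISTINCT c.course_id) AS distinct_course_count FROM enrollments c JOIN students p ON c.student_id = p.id GROUP BY p.id, p.name HAVING COUNT(*) >= 2 ORDER BY distinct_course_count DESC

Execution result:
name | distinct_course_count
Bob Garcia | 3
Leo Garcia | 2
Alice Brown | 2
Grace Miller | 2
Jack Davis | 2
Olivia Garcia | 1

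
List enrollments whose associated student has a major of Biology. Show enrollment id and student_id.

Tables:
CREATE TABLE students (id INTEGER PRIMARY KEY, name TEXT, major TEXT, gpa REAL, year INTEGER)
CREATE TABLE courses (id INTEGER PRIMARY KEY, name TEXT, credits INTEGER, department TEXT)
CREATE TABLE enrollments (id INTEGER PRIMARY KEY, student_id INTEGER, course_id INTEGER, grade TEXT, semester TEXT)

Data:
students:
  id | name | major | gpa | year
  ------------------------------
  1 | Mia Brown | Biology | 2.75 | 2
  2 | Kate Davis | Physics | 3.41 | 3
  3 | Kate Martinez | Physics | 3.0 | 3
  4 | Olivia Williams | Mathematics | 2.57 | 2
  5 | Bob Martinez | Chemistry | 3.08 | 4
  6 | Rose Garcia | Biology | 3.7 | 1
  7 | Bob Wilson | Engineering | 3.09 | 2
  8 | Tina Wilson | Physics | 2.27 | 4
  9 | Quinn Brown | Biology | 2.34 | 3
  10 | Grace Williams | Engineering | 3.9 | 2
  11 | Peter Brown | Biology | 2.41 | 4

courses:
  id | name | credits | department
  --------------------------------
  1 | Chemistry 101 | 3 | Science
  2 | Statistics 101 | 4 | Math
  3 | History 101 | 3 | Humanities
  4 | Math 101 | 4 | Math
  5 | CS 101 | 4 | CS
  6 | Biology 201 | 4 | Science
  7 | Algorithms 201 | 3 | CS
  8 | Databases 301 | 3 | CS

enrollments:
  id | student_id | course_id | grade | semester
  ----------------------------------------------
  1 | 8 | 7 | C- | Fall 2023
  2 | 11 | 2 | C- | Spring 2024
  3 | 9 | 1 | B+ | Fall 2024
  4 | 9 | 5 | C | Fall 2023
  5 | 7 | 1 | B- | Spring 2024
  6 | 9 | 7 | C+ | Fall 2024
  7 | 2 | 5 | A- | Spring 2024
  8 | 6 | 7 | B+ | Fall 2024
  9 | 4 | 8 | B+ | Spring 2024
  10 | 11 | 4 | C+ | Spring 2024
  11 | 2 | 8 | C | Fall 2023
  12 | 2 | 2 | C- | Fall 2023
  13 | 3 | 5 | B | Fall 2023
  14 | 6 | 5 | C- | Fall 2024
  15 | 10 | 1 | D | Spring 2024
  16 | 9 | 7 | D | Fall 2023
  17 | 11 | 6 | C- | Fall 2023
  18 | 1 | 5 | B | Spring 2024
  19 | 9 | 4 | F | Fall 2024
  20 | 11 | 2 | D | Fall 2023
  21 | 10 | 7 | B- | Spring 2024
SELECT id, student_id FROM enrollments WHERE student_id IN (SELECT id FROM students WHERE major = 'Biology')

Execution result:
id | student_id
2 | 11
3 | 9
4 | 9
6 | 9
8 | 6
10 | 11
14 | 6
16 | 9
17 | 11
18 | 1
19 | 9
20 | 11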